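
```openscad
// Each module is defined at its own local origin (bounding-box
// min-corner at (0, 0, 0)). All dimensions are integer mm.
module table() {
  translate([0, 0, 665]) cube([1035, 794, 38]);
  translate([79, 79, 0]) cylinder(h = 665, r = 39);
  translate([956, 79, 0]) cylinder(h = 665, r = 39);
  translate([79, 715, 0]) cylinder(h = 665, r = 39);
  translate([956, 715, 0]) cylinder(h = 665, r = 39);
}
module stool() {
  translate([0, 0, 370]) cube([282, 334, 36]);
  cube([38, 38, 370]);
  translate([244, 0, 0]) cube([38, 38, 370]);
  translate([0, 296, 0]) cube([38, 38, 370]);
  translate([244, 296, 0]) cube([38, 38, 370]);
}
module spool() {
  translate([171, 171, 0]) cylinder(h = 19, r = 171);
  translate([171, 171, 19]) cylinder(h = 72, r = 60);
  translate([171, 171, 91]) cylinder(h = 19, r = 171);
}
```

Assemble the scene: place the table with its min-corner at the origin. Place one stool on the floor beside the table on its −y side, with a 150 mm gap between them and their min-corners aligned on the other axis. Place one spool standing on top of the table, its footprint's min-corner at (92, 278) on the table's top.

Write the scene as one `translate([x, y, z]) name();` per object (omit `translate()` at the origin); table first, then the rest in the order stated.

table();
translate([0, -484, 0]) stool();
translate([92, 278, 703]) spool();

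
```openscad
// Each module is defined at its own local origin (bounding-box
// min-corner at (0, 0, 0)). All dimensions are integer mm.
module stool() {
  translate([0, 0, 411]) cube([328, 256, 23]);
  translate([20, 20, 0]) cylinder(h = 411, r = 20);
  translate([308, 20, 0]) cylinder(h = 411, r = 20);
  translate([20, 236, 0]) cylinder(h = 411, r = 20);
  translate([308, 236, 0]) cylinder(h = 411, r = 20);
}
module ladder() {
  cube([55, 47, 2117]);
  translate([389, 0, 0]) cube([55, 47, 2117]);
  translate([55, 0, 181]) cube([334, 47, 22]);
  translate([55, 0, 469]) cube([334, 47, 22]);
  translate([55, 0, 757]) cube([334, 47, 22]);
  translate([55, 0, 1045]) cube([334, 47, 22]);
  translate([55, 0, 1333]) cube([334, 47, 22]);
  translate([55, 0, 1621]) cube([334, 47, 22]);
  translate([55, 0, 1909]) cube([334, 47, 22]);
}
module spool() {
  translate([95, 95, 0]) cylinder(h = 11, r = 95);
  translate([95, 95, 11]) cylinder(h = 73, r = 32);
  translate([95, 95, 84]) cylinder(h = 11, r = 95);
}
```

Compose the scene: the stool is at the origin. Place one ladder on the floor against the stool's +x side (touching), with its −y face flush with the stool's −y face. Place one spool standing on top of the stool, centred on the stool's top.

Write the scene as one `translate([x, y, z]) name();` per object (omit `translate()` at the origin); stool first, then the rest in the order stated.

stool();
translate([328, 0, 0]) ladder();
translate([69, 33, 434]) spool();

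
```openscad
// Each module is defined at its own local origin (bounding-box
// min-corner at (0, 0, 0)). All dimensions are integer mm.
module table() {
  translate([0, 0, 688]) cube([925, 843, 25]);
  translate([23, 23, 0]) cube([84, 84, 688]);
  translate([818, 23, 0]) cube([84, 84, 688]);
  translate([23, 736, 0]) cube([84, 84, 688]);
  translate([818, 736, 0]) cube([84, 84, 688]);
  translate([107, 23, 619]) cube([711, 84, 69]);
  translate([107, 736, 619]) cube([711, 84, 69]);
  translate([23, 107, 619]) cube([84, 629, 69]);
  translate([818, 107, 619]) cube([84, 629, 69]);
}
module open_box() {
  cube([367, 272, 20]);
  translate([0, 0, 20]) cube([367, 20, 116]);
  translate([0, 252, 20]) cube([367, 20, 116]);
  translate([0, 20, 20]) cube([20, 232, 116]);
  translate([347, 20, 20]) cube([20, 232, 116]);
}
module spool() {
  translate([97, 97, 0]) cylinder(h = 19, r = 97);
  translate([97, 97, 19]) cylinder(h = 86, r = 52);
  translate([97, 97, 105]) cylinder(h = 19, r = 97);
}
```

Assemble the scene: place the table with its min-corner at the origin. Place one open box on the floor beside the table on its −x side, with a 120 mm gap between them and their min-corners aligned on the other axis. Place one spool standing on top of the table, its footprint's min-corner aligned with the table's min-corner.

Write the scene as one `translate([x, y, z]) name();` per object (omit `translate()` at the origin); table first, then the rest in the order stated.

table();
translate([-487, 0, 0]) open_box();
translate([0, 0, 713]) spool();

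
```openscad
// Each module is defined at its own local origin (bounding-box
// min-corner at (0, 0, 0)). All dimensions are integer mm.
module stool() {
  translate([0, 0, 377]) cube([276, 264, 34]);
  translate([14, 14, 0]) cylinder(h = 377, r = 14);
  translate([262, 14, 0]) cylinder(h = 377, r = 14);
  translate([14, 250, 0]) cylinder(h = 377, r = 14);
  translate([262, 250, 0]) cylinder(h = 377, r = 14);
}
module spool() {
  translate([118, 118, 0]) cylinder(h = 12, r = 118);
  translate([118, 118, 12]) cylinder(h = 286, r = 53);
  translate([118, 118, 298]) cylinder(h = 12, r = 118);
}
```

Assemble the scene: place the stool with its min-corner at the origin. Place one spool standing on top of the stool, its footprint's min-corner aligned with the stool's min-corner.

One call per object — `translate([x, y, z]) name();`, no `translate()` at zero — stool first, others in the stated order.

stool();
translate([0, 0, 411]) spool();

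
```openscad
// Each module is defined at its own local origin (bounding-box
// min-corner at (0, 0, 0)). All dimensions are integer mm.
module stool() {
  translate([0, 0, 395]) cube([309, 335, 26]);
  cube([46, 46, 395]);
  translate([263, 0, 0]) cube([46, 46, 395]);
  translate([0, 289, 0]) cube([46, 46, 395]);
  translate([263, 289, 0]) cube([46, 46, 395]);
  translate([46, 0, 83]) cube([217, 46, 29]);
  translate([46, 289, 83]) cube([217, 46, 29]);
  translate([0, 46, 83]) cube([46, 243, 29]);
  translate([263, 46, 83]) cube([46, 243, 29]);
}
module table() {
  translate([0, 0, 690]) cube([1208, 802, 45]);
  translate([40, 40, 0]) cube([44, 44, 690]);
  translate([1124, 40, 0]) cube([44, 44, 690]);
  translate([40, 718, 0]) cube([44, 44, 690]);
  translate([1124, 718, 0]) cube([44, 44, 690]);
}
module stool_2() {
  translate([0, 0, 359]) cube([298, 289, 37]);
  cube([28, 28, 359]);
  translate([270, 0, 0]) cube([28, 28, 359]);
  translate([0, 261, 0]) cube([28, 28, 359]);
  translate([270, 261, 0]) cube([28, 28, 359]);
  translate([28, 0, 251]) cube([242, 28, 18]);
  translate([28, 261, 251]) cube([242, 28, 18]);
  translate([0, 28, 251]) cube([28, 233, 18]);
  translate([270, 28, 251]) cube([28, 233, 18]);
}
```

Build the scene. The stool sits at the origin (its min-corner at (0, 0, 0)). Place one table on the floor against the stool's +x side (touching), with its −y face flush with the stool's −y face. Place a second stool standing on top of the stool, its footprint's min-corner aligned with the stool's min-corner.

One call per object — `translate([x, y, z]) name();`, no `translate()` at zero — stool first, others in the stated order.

stool();
translate([309, 0, 0]) table();
translate([0, 0, 421]) stool_2();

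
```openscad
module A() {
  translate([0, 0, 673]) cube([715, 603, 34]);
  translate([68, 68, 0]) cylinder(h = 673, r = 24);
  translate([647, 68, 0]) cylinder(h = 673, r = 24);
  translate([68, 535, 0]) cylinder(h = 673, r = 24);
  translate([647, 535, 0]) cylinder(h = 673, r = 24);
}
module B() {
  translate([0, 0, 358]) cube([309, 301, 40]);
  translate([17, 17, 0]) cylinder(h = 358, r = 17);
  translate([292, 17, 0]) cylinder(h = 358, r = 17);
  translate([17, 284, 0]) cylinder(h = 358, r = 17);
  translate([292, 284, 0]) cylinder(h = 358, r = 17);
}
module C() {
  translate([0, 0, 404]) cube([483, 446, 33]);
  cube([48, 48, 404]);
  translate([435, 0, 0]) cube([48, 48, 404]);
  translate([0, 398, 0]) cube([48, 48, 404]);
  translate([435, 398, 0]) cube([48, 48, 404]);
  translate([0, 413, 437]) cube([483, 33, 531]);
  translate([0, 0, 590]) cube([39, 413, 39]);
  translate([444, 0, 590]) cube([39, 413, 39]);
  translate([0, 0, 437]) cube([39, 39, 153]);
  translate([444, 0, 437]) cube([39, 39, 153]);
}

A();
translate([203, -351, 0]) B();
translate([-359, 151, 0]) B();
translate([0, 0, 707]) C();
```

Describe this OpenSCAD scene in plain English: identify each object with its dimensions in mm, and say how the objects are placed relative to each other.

A is a table: top 715 mm (x) × 603 mm (y), 34 mm thick, upper face at z = 707 mm, on four round legs of 48 mm diameter, each leg's bounding box inset 44 mm from the nearest pair of top edges, running from z = 0 to the bottom of the top.

B is a four-legged stool. The seat is 309×301 mm, 40 mm thick, top at z = 398 mm. It stands on four round legs, each 34 mm in diameter, from z = 0 to the seat underside, each leg's axis is inset half a diameter from the nearest pair of seat edges (so the leg's bounding box is flush with the corner).

C is a chair. The seat is a 483×446×33 mm slab with its top at z = 437 mm, on four 48×48 mm corner legs (flush with the seat edges, standing on z = 0). A flat backrest 33 mm thick, 531 mm tall, spans the full seat width and rises from the seat top along its +y edge, rear face flush with the rear of the seat. Two armrests of 39×39 mm section run along each side from the seat's front edge to the front of the backrest, top faces 192 mm above the seat top and outer faces flush with the seat's x-edges; a 39×39 mm post under the front of each armrest stands on the seat at the front corner.

Two stools sit around the table at the −y, −x sides. The chair is on top of the table.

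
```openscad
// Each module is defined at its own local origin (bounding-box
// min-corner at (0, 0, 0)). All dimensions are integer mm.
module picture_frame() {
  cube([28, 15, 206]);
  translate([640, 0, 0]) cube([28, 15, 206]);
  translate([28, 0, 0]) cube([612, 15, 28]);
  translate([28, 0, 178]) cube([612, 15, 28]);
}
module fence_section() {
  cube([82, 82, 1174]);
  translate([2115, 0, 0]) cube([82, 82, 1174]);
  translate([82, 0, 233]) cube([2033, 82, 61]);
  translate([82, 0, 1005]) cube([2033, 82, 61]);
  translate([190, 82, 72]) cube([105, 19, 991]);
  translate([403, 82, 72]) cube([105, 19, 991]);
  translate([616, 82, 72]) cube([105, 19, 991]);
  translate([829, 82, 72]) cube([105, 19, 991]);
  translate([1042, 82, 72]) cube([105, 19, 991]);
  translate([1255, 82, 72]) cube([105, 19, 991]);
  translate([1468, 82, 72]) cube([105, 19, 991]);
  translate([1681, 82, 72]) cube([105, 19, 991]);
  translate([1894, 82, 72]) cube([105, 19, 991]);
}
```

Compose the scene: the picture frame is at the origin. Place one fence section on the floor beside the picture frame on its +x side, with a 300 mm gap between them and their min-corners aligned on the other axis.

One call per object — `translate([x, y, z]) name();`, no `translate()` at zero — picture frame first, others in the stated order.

picture_frame();
translate([968, 0, 0]) fence_section();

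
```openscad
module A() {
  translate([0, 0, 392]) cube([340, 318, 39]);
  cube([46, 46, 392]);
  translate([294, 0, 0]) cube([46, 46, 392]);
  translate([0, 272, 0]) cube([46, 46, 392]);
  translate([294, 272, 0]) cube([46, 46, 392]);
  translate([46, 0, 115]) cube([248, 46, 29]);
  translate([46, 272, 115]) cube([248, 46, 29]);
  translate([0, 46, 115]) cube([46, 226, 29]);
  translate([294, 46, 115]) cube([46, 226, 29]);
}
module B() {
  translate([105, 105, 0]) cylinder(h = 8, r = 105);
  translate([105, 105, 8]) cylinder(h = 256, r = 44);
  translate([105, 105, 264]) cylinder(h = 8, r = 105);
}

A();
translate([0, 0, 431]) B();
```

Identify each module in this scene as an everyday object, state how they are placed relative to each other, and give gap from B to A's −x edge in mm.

The spool's min-x is at 0; the stool's min-x is 0; gap = 0 mm.

A is a stool. B is a spool. The spool is on top of the stool. The gap from the spool to the stool's −x edge is 0 mm.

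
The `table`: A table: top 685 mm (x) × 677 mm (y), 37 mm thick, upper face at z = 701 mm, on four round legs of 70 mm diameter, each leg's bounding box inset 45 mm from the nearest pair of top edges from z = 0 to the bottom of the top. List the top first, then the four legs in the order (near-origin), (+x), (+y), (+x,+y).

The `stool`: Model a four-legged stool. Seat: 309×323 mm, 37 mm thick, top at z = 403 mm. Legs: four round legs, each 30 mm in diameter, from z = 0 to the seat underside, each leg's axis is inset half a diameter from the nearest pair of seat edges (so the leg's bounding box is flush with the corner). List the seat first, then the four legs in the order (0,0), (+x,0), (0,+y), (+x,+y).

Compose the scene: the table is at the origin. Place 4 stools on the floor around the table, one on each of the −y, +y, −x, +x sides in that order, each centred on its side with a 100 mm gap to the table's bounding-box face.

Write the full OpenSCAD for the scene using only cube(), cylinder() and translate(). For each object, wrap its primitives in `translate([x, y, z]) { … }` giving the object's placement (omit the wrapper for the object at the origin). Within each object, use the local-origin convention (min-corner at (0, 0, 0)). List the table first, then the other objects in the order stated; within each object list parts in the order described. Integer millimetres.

translate([0, 0, 664]) cube([685, 677, 37]);
translate([80, 80, 0]) cylinder(h = 664, r = 35);
translate([605, 80, 0]) cylinder(h = 664, r = 35);
translate([80, 597, 0]) cylinder(h = 664, r = 35);
translate([605, 597, 0]) cylinder(h = 664, r = 35);
translate([188, -423, 0]) {
  translate([0, 0, 366]) cube([309, 323, 37]);
  translate([15, 15, 0]) cylinder(h = 366, r = 15);
  translate([294, 15, 0]) cylinder(h = 366, r = 15);
  translate([15, 308, 0]) cylinder(h = 366, r = 15);
  translate([294, 308, 0]) cylinder(h = 366, r = 15);
}
translate([188, 777, 0]) {
  translate([0, 0, 366]) cube([309, 323, 37]);
  translate([15, 15, 0]) cylinder(h = 366, r = 15);
  translate([294, 15, 0]) cylinder(h = 366, r = 15);
  translate([15, 308, 0]) cylinder(h = 366, r = 15);
  translate([294, 308, 0]) cylinder(h = 366, r = 15);
}
translate([-409, 177, 0]) {
  translate([0, 0, 366]) cube([309, 323, 37]);
  translate([15, 15, 0]) cylinder(h = 366, r = 15);
  translate([294, 15, 0]) cylinder(h = 366, r = 15);
  translate([15, 308, 0]) cylinder(h = 366, r = 15);
  translate([294, 308, 0]) cylinder(h = 366, r = 15);
}
translate([785, 177, 0]) {
  translate([0, 0, 366]) cube([309, 323, 37]);
  translate([15, 15, 0]) cylinder(h = 366, r = 15);
  translate([294, 15, 0]) cylinder(h = 366, r = 15);
  translate([15, 308, 0]) cylinder(h = 366, r = 15);
  translate([294, 308, 0]) cylinder(h = 366, r = 15);
}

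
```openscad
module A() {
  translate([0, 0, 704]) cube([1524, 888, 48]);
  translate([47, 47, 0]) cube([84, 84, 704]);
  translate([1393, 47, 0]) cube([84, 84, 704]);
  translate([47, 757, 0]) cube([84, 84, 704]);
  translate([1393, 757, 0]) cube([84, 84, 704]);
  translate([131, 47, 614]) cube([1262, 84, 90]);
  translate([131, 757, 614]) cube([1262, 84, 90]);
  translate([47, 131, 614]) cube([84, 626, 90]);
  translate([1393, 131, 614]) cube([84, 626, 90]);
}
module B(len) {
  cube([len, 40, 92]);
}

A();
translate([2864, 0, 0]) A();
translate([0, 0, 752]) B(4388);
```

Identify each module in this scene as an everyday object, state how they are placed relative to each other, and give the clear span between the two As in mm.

A is a table. B is a beam. A beam spans the tops of two tables. The clear span between the two tables is 1340 mm.

Second table starts at x = 2864; first ends at x = 1524; clear span = 2864 − 1524 = 1340 mm.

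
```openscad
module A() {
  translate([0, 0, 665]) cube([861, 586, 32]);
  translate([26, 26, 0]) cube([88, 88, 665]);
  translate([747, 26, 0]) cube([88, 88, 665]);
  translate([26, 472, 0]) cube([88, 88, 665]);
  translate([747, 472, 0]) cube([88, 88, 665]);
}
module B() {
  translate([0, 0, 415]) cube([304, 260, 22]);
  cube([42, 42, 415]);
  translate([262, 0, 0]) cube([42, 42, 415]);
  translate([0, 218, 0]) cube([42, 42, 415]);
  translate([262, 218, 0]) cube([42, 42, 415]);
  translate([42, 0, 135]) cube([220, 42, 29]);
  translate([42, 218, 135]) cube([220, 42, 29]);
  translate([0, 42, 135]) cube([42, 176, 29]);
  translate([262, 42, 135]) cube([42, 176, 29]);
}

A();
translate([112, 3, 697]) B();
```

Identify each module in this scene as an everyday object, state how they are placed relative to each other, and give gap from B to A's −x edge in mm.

A is a table. B is a stool. The stool is on top of the table. The gap from the stool to the table's −x edge is 112 mm.

The stool's min-x is at 112; the table's min-x is 0; gap = 112 mm.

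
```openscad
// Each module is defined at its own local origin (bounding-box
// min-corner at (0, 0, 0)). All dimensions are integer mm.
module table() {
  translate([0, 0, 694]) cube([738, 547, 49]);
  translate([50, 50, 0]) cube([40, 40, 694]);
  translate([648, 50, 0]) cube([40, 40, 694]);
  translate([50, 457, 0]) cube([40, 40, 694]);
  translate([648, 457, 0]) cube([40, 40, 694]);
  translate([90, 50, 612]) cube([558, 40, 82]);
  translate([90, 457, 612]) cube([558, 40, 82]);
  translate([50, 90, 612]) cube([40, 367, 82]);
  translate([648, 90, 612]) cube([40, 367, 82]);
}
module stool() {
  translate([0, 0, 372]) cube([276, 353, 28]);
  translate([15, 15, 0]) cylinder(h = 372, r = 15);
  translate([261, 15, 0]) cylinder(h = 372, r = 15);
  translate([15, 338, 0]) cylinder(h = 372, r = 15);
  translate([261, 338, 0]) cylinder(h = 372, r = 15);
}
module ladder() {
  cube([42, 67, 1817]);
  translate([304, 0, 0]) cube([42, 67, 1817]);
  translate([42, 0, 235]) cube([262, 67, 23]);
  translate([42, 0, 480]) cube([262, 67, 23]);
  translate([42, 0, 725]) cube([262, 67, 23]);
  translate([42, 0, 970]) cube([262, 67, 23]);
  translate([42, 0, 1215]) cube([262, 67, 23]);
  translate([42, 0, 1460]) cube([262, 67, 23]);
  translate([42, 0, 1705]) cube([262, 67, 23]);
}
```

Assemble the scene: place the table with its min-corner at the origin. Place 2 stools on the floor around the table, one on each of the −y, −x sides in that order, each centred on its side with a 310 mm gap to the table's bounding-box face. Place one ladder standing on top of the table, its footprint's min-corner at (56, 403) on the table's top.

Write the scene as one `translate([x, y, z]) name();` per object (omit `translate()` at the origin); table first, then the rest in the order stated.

table();
translate([231, -663, 0]) stool();
translate([-586, 97, 0]) stool();
translate([56, 403, 743]) ladder();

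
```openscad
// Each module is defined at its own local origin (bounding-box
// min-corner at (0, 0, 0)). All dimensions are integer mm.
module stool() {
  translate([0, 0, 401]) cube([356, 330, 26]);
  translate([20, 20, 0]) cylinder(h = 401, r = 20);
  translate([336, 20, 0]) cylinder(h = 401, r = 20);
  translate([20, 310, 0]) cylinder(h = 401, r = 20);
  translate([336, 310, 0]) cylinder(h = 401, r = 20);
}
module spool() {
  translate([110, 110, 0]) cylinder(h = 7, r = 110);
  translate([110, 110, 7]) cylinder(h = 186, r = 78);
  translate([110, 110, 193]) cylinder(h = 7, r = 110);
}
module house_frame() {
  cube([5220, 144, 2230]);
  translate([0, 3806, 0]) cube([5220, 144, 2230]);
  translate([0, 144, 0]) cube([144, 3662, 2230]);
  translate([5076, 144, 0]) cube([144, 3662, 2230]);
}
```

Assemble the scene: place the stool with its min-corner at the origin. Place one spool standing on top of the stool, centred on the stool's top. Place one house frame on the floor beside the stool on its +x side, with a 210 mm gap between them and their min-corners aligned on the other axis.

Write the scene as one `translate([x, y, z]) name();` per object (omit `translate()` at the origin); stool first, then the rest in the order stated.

stool();
translate([68, 55, 427]) spool();
translate([566, 0, 0]) house_frame();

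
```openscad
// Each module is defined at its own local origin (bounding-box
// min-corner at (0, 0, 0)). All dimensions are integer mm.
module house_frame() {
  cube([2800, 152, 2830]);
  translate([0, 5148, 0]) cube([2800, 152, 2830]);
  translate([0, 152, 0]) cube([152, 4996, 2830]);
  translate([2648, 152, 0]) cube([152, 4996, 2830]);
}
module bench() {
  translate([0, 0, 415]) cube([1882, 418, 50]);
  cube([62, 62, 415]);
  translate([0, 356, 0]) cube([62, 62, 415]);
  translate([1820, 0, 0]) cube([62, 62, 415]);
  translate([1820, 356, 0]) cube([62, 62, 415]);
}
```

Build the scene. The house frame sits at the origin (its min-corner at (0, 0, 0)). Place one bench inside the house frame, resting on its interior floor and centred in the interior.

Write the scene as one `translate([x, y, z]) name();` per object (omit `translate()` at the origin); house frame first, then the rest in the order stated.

house_frame();
translate([459, 2441, 0]) bench();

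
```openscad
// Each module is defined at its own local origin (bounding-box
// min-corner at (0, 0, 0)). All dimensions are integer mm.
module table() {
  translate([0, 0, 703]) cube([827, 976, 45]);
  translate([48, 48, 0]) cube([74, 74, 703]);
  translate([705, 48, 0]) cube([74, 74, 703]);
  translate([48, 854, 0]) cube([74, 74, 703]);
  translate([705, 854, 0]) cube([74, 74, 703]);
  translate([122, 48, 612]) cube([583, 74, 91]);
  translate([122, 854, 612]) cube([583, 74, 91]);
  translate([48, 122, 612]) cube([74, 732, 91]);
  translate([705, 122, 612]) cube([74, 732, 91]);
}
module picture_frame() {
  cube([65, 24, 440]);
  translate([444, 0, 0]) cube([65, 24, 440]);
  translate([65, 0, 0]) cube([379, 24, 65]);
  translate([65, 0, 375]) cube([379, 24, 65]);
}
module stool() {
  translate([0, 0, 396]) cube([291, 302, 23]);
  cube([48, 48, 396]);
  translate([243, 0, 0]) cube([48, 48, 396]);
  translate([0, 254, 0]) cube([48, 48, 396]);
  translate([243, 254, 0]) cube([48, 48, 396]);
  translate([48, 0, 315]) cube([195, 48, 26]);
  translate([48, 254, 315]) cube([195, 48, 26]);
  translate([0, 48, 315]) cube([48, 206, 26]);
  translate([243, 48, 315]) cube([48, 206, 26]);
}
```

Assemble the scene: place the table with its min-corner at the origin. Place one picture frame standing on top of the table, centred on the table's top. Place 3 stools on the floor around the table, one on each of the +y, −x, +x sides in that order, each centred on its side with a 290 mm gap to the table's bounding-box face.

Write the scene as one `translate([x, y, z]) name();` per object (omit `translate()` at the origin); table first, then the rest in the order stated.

table();
translate([159, 476, 748]) picture_frame();
translate([268, 1266, 0]) stool();
translate([-581, 337, 0]) stool();
translate([1117, 337, 0]) stool();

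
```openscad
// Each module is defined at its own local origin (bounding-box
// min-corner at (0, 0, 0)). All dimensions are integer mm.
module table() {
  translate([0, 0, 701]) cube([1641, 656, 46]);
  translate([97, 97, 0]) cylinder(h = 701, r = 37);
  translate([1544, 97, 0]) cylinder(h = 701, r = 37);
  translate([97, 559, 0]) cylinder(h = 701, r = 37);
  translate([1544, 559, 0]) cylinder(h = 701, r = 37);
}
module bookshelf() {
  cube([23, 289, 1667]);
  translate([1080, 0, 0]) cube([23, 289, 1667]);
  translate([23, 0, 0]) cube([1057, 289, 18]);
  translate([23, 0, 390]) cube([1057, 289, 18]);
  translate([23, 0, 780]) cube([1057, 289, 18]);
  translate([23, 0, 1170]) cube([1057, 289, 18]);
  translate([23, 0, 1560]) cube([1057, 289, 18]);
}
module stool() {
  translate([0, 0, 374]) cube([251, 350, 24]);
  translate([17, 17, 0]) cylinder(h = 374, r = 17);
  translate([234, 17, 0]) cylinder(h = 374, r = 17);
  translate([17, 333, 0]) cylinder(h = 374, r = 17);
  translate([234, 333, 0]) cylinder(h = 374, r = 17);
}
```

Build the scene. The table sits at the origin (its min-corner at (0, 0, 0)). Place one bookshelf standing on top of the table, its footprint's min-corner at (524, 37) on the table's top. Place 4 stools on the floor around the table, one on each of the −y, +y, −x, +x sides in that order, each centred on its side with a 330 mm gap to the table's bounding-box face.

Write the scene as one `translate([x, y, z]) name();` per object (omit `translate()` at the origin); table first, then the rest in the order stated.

table();
translate([524, 37, 747]) bookshelf();
translate([695, -680, 0]) stool();
translate([695, 986, 0]) stool();
translate([-581, 153, 0]) stool();
translate([1971, 153, 0]) stool();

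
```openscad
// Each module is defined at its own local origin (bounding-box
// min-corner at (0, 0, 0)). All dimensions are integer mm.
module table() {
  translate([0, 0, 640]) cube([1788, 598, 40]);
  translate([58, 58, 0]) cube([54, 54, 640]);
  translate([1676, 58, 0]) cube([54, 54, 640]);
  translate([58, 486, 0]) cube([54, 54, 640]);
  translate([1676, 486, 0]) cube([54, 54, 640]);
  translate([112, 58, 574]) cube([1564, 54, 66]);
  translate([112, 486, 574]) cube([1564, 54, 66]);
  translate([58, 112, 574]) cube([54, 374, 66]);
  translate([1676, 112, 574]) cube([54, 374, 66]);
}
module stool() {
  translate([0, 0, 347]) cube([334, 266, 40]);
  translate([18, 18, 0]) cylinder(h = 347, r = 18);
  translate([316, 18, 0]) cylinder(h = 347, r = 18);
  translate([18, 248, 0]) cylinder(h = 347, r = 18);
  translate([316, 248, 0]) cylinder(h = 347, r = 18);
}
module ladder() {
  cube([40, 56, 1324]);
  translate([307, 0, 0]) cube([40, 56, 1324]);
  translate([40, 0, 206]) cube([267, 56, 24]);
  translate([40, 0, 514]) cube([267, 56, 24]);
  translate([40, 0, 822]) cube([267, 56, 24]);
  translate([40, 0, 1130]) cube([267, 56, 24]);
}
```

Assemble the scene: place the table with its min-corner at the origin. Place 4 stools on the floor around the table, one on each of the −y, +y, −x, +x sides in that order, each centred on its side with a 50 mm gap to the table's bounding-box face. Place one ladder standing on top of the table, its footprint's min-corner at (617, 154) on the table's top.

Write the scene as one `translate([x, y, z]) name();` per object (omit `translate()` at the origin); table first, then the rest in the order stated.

table();
translate([727, -316, 0]) stool();
translate([727, 648, 0]) stool();
translate([-384, 166, 0]) stool();
translate([1838, 166, 0]) stool();
translate([617, 154, 680]) ladder();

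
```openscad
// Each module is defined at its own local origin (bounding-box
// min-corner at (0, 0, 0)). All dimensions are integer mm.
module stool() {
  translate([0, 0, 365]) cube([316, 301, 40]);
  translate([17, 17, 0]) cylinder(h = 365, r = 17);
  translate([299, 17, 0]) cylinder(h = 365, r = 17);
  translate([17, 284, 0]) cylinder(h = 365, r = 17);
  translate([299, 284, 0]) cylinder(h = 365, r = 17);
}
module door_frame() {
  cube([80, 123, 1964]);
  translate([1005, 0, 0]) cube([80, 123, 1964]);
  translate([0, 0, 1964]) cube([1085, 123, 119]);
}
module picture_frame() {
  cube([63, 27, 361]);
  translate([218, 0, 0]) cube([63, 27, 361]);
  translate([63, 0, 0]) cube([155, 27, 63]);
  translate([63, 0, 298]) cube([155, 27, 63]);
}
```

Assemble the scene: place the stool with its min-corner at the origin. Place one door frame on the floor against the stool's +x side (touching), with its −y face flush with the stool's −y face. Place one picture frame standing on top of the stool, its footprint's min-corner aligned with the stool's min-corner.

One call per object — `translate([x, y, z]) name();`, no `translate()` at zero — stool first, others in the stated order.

stool();
translate([316, 0, 0]) door_frame();
translate([0, 0, 405]) picture_frame();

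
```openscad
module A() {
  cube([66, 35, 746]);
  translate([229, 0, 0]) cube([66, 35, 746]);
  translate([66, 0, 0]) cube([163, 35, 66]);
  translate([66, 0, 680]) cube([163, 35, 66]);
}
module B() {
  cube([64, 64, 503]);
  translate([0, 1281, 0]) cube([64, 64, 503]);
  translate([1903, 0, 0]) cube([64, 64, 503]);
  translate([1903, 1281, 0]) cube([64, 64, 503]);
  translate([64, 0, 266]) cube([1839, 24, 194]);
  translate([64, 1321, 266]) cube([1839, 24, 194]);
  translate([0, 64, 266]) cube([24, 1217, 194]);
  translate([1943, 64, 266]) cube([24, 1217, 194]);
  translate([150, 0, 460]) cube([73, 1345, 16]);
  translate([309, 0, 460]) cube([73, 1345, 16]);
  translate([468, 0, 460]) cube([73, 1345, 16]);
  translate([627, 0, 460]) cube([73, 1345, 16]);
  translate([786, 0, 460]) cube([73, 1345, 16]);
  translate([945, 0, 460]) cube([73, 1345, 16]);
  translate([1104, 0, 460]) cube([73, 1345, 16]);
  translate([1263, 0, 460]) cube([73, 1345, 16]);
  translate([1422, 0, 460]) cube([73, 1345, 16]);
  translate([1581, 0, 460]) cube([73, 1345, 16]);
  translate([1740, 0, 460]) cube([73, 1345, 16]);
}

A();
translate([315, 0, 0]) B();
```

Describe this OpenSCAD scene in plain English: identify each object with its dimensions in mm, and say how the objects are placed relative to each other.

A is a picture frame with a 163×614 mm rectangular opening (x by z) and a uniform 66 mm border on every side. Frame depth is 35 mm along y. It is built from two vertical stiles running the full outside height and two horizontal rails spanning the gap between the stiles.

B is a bed frame 1967 mm long (x) by 1345 mm wide (y). Four 64×64 mm corner posts, 503 mm tall, at the corners of the footprint. Four rails of 24 mm thickness and 194 mm height run between adjacent posts with their undersides at z = 266 mm, their outer faces flush with the outside of the frame (the two x-running rails run between the posts' inner faces; the two y-running rails run between the posts' inner faces). 11 slats, each 73 mm wide (x) and 16 mm thick, lie across the top of the two x-running rails, running the full 1345 mm width of the frame in y; the slats are evenly spaced along x between the inner faces of the end posts with equal gaps (rounded down to the nearest mm) at the −x end and between each pair — any rounding remainder accumulates at the +x end.

The bed frame is on the floor beside the picture frame on its +x side.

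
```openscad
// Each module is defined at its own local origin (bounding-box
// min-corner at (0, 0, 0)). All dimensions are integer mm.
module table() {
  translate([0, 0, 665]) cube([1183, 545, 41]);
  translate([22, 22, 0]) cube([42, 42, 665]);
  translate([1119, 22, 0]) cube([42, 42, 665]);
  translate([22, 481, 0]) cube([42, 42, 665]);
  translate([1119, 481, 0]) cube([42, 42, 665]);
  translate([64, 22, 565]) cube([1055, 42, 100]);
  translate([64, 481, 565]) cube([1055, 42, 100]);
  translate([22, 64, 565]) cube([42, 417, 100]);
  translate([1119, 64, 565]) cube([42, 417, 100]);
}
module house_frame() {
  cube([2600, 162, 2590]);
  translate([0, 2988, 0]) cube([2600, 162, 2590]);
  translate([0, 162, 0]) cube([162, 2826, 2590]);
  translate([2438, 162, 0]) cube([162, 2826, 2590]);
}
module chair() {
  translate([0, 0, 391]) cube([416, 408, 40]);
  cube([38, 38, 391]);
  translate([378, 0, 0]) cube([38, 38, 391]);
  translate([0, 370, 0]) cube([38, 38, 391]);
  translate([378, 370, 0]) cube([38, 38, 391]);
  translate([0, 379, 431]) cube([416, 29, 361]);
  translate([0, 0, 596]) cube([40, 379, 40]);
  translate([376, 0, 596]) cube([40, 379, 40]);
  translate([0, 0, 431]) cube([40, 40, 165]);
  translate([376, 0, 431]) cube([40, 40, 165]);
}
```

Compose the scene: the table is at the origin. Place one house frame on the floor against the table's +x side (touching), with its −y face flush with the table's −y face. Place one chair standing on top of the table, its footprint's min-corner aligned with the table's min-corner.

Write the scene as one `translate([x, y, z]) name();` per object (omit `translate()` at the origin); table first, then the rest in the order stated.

table();
translate([1183, 0, 0]) house_frame();
translate([0, 0, 706]) chair();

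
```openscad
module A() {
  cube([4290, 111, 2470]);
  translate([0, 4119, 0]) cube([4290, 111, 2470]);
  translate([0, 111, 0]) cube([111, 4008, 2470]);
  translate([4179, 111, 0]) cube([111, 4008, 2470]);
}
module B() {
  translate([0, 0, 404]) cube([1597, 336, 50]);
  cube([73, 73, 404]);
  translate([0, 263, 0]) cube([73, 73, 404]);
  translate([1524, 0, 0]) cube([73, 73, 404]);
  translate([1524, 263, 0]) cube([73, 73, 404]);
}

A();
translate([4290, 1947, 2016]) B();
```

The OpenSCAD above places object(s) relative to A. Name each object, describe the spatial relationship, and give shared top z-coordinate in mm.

Both tops at z = 2470 mm.

A is a house frame. B is a bench. The bench is beside the house frame with their tops flush at z = 2470. The shared top z-coordinate is 2470 mm.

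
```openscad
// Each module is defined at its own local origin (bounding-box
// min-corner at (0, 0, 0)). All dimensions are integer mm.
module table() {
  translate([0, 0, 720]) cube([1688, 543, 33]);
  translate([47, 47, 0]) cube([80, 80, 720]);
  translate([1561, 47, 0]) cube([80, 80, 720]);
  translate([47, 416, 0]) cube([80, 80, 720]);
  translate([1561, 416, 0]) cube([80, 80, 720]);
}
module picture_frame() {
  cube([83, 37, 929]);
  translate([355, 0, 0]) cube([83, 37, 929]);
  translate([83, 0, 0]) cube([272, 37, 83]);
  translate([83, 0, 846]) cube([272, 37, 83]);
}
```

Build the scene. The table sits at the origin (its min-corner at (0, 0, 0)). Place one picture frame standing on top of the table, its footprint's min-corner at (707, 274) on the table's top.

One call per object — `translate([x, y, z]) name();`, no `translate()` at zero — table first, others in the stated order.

table();
translate([707, 274, 753]) picture_frame();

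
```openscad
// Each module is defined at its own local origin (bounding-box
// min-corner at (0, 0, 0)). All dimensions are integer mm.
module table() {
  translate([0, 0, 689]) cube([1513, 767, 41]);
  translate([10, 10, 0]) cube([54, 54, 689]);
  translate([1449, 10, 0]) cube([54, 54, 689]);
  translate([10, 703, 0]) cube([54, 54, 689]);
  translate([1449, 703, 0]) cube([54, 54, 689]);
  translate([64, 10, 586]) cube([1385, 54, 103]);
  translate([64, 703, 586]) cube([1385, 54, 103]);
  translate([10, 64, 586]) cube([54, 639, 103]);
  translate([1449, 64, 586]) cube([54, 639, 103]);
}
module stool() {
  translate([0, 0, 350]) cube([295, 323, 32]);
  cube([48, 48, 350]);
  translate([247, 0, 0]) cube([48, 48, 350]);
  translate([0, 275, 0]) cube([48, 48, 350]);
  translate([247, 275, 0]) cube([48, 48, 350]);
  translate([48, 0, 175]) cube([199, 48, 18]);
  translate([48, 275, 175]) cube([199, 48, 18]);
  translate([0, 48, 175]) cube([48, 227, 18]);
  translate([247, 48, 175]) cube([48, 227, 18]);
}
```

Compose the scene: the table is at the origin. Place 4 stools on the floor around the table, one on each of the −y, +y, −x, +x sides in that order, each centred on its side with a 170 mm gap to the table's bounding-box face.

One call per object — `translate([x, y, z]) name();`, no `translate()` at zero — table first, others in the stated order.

table();
translate([609, -493, 0]) stool();
translate([609, 937, 0]) stool();
translate([-465, 222, 0]) stool();
translate([1683, 222, 0]) stool();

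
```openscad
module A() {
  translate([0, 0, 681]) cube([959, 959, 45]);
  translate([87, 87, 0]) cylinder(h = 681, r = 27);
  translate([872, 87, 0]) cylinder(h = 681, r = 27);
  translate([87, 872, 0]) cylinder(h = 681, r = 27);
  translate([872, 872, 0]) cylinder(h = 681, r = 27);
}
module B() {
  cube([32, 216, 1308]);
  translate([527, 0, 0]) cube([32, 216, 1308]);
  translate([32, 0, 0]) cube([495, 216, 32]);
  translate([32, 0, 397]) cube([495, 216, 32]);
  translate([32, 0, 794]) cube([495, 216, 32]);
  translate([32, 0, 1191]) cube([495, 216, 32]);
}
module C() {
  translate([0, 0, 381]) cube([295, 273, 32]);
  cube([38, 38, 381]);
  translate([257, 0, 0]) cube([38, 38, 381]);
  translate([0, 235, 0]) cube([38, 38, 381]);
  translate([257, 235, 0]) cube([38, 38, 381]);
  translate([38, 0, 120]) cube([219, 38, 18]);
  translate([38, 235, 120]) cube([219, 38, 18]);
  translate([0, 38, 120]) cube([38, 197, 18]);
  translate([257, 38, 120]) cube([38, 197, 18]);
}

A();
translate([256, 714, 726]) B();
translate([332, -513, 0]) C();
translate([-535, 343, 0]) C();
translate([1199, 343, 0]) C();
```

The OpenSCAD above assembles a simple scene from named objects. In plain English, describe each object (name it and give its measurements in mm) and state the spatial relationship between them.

A is a table: top 959 mm (x) × 959 mm (y), 45 mm thick, upper face at z = 726 mm, on four round legs of 54 mm diameter, each leg's bounding box inset 60 mm from the nearest pair of top edges, running from z = 0 to the bottom of the top.

B is a bookshelf 559 mm wide overall, 216 mm deep and 1308 mm tall. The two sides are 32 mm thick vertical panels. 4 horizontal shelves of 32 mm thickness span between the inner faces of the sides; the lowest shelf sits on the floor and shelves are stacked with a clear vertical gap of 365 mm between each pair.

C is a four-legged stool. The seat is 295×273 mm, 32 mm thick, top at z = 413 mm. It stands on four square legs, each 38×38 mm in cross-section, from z = 0 to the seat underside, each flush with a corner of the seat. Four stretchers, 38 mm wide and 18 mm tall, connect adjacent legs with their undersides at z = 120 mm, each running between the inner faces of the legs it joins and aligned with the legs' outer faces on the other axis.

The bookshelf is on top of the table. Three stools sit around the table at the −y, −x, +x sides.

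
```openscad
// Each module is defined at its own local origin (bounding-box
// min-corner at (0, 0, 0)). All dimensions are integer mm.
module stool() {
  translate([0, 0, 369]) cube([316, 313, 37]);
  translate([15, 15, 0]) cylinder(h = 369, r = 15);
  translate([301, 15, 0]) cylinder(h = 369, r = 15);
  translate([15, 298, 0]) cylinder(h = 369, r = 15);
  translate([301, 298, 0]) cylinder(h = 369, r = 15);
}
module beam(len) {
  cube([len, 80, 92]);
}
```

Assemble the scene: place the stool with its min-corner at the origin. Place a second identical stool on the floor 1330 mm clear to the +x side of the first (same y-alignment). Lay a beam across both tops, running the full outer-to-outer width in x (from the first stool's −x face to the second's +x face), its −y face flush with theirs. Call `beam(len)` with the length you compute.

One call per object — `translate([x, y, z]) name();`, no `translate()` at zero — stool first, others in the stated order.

stool();
translate([1646, 0, 0]) stool();
translate([0, 0, 406]) beam(1962);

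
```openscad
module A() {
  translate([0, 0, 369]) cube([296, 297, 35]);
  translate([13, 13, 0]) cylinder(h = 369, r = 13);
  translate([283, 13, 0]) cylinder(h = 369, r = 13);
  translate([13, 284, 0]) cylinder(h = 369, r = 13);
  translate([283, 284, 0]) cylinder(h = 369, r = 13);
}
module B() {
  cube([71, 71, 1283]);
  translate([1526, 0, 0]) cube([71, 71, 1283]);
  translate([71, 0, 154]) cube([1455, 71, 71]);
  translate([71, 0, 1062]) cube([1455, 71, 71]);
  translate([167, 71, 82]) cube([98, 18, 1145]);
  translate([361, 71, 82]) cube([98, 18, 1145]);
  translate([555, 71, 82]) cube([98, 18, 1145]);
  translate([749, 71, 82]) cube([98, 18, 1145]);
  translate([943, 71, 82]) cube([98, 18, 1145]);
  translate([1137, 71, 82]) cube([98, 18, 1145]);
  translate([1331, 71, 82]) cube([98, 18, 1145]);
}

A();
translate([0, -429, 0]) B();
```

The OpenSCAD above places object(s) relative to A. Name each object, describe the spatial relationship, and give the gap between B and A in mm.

A is a stool. B is a fence section. The fence section is on the floor beside the stool on its −y side. The gap between the fence section and the stool is 340 mm.

The fence section's nearest face is 340 mm from the stool's −y face.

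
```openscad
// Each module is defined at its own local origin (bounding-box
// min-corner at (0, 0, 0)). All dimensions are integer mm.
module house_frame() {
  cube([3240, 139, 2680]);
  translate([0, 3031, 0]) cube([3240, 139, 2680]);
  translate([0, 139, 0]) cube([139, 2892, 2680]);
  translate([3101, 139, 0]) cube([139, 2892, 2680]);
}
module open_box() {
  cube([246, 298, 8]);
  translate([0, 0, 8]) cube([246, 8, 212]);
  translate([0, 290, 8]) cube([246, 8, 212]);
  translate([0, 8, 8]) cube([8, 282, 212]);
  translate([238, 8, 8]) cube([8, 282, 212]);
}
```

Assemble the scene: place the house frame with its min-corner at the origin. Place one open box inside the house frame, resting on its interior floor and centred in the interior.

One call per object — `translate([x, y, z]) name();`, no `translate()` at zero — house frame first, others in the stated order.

house_frame();
translate([1497, 1436, 0]) open_box();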